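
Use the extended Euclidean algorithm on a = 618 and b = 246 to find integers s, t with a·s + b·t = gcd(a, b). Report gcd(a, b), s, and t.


Euclidean algorithm on (618, 246) — divide until remainder is 0:
  618 = 2 · 246 + 126
  246 = 1 · 126 + 120
  126 = 1 · 120 + 6
  120 = 20 · 6 + 0
gcd(618, 246) = 6.
Track Bezout coefficients alongside the remainders: start with r₀ = 618 = a·1 + b·0 (s = 1, t = 0) and r₁ = 246 = a·0 + b·1 (s = 0, t = 1); each new remainder r_{k+1} = r_{k-1} − q_k·r_k inherits s_{k+1} = s_{k-1} − q_k·s_k, t_{k+1} = t_{k-1} − q_k·t_k, so r_k = a·s_k + b·t_k at every step:
  q = 2: r = 126, s = 1 − 2·0 = 1, t = 0 − 2·1 = -2  (check: 618·1 + 246·(-2) = 126)
  q = 1: r = 120, s = 0 − 1·1 = -1, t = 1 − 1·(-2) = 3  (check: 618·(-1) + 246·3 = 120)
  q = 1: r = 6, s = 1 − 1·(-1) = 2, t = -2 − 1·3 = -5  (check: 618·2 + 246·(-5) = 6)
The row with r = 6 (the gcd) gives the Bezout coefficients s = 2, t = -5.
Result: 618 · (2) + 246 · (-5) = 6.

gcd(618, 246) = 6; s = 2, t = -5 (check: 618·2 + 246·(-5) = 6).


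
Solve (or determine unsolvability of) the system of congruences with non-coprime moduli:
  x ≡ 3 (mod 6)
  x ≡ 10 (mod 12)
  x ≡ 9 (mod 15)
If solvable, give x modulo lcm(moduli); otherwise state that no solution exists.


Moduli 6, 12, 15 are not pairwise coprime, so CRT works modulo lcm(m_i) when all pairwise compatibility conditions hold.
Pairwise compatibility: gcd(m_i, m_j) must divide a_i - a_j for every pair.
Merge one congruence at a time:
  Start: x ≡ 3 (mod 6).
  Combine with x ≡ 10 (mod 12): gcd(6, 12) = 6, and 10 - 3 = 7 is NOT divisible by 6.
    ⇒ system is inconsistent (no integer solution).

No solution (the system is inconsistent).


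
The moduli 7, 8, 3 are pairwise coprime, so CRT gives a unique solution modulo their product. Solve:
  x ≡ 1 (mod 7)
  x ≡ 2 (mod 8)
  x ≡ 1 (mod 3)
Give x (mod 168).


Moduli 7, 8, 3 are pairwise coprime; by CRT there is a unique solution modulo M = 7 · 8 · 3 = 168.
Solve pairwise, accumulating the modulus:
  Start with x ≡ 1 (mod 7).
  Combine with x ≡ 2 (mod 8): since gcd(7, 8) = 1, we get a unique residue mod 56.
    Write x = 1 + 7·t and substitute into x ≡ 2 (mod 8): 7·t ≡ 2 − 1 = 1 (mod 8).
    The inverse of 7 mod 8 is 7 (since 7·7 = 49 = 6·8 + 1), so t ≡ 7·1 = 7 ≡ 7 (mod 8).
    Then x = 1 + 7·7 = 50, valid modulo lcm(7, 8) = 56: x ≡ 50 (mod 56).
  Combine with x ≡ 1 (mod 3): since gcd(56, 3) = 1, we get a unique residue mod 168.
    Write x = 50 + 56·t and substitute into x ≡ 1 (mod 3): 56·t ≡ 1 − 50 = -49 (mod 3).
    Reduce coefficients mod 3: 2·t ≡ 2 (mod 3).
    The inverse of 2 mod 3 is 2 (since 2·2 = 4 = 1·3 + 1), so t ≡ 2·2 = 4 ≡ 1 (mod 3).
    Then x = 50 + 56·1 = 106, valid modulo lcm(56, 3) = 168: x ≡ 106 (mod 168).
Verify: 106 mod 7 = 1 ✓, 106 mod 8 = 2 ✓, 106 mod 3 = 1 ✓.

x ≡ 106 (mod 168).


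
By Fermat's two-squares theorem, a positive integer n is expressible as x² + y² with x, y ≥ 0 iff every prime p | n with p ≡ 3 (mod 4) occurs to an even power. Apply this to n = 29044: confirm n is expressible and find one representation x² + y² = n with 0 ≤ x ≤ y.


Step 1: Factor n = 29044 = 2^2 · 53 · 137.
Step 2: Check the mod-4 condition on each prime factor: 2 = 2 (special); 53 ≡ 1 (mod 4), exponent 1; 137 ≡ 1 (mod 4), exponent 1.
All primes ≡ 3 (mod 4) appear to even exponent (or don't appear), so by the two-squares theorem n IS expressible as a sum of two squares.
Step 3: Build a representation. Group n = k² · m with k = 2 and m = 53 · 137 = 7261 (a product of primes ≡ 1 (mod 4)); a representation of m scales to one of n via (k·x)² + (k·y)² = k²(x² + y²). Each prime p ≡ 1 (mod 4) is itself a sum of two squares; find a² by testing p − a² for a perfect square:
  53: 53 − 1² = 52, 53 − 2² = 49 = 7² ⇒ 53 = 2² + 7².
  137: 137 − 1² = 136, 137 − 2² = 133, 137 − 3² = 128, 137 − 4² = 121 = 11² ⇒ 137 = 4² + 11².
  Combine using the Brahmagupta–Fibonacci identity (a² + b²)(c² + d²) = (ac − bd)² + (ad + bc)² = (ac + bd)² + (ad − bc)²:
  53 · 137 = 7261: from (2² + 7²)(4² + 11²), take (2·4 − 7·11, 2·11 + 7·4) = (8 − 77, 22 + 28) = (-69, 50); dropping signs (only squares matter) gives (69, 50); check 69² + 50² = 4761 + 2500 = 7261 ✓.
  Scale by k = 2: (2·69, 2·50) = (138, 100).
Step 4: Order so x ≤ y and verify: 100² + 138² = 10000 + 19044 = 29044 = n. ✓

n = 29044 = 100² + 138² (one valid representation with x ≤ y).


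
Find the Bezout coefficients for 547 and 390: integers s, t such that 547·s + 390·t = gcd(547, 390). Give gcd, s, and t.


Euclidean algorithm on (547, 390) — divide until remainder is 0:
  547 = 1 · 390 + 157
  390 = 2 · 157 + 76
  157 = 2 · 76 + 5
  76 = 15 · 5 + 1
  5 = 5 · 1 + 0
gcd(547, 390) = 1.
Track Bezout coefficients alongside the remainders: start with r₀ = 547 = a·1 + b·0 (s = 1, t = 0) and r₁ = 390 = a·0 + b·1 (s = 0, t = 1); each new remainder r_{k+1} = r_{k-1} − q_k·r_k inherits s_{k+1} = s_{k-1} − q_k·s_k, t_{k+1} = t_{k-1} − q_k·t_k, so r_k = a·s_k + b·t_k at every step:
  q = 1: r = 157, s = 1 − 1·0 = 1, t = 0 − 1·1 = -1  (check: 547·1 + 390·(-1) = 157)
  q = 2: r = 76, s = 0 − 2·1 = -2, t = 1 − 2·(-1) = 3  (check: 547·(-2) + 390·3 = 76)
  q = 2: r = 5, s = 1 − 2·(-2) = 5, t = -1 − 2·3 = -7  (check: 547·5 + 390·(-7) = 5)
  q = 15: r = 1, s = -2 − 15·5 = -77, t = 3 − 15·(-7) = 108  (check: 547·(-77) + 390·108 = 1)
The row with r = 1 (the gcd) gives the Bezout coefficients s = -77, t = 108.
Result: 547 · (-77) + 390 · (108) = 1.

gcd(547, 390) = 1; s = -77, t = 108 (check: 547·(-77) + 390·108 = 1).


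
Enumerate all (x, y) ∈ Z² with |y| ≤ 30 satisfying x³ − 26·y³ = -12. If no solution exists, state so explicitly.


The equation is x³ - 26y³ = -12. For fixed y, x³ = 26·y³ − 12, so a solution requires the RHS to be a perfect cube.
Strategy: iterate y from -30 to 30, compute RHS = 26·y³ − 12, and check whether it is a (positive or negative) perfect cube.
Check small values of y:
  y = 0: RHS = -12 is not a perfect cube.
  y = 1: RHS = 14 is not a perfect cube.
  y = -1: RHS = -38 is not a perfect cube.
  y = 2: RHS = 196 is not a perfect cube.
  y = -2: RHS = -220 is not a perfect cube.
  y = 3: RHS = 690 is not a perfect cube.
  y = -3: RHS = -714 is not a perfect cube.
Continuing the search up to |y| = 30 finds no solutions either.
No (x, y) in the scanned range satisfies the equation.

No integer solutions with |y| ≤ 30.


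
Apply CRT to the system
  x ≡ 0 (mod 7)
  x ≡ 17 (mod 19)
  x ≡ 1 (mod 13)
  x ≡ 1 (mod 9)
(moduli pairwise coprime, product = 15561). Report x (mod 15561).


Product of moduli M = 7 · 19 · 13 · 9 = 15561.
Merge one congruence at a time:
  Start: x ≡ 0 (mod 7).
  Combine with x ≡ 17 (mod 19); new modulus lcm = 133.
    Write x = 0 + 7·t and substitute into x ≡ 17 (mod 19): 7·t ≡ 17 − 0 = 17 (mod 19).
    The inverse of 7 mod 19 is 11 (since 7·11 = 77 = 4·19 + 1), so t ≡ 11·17 = 187 ≡ 16 (mod 19).
    Then x = 0 + 7·16 = 112, valid modulo lcm(7, 19) = 133: x ≡ 112 (mod 133).
  Combine with x ≡ 1 (mod 13); new modulus lcm = 1729.
    Write x = 112 + 133·t and substitute into x ≡ 1 (mod 13): 133·t ≡ 1 − 112 = -111 (mod 13).
    Reduce coefficients mod 13: 3·t ≡ 6 (mod 13).
    The inverse of 3 mod 13 is 9 (since 3·9 = 27 = 2·13 + 1), so t ≡ 9·6 = 54 ≡ 2 (mod 13).
    Then x = 112 + 133·2 = 378, valid modulo lcm(133, 13) = 1729: x ≡ 378 (mod 1729).
  Combine with x ≡ 1 (mod 9); new modulus lcm = 15561.
    Write x = 378 + 1729·t and substitute into x ≡ 1 (mod 9): 1729·t ≡ 1 − 378 = -377 (mod 9).
    Reduce coefficients mod 9: 1·t ≡ 1 (mod 9).
    So t ≡ 1 (mod 9).
    Then x = 378 + 1729·1 = 2107, valid modulo lcm(1729, 9) = 15561: x ≡ 2107 (mod 15561).
Verify against each original: 2107 mod 7 = 0, 2107 mod 19 = 17, 2107 mod 13 = 1, 2107 mod 9 = 1.

x ≡ 2107 (mod 15561).


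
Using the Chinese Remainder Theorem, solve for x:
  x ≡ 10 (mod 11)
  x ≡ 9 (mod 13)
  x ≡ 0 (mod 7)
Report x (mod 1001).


Moduli 11, 13, 7 are pairwise coprime; by CRT there is a unique solution modulo M = 11 · 13 · 7 = 1001.
Solve pairwise, accumulating the modulus:
  Start with x ≡ 10 (mod 11).
  Combine with x ≡ 9 (mod 13): since gcd(11, 13) = 1, we get a unique residue mod 143.
    Write x = 10 + 11·t and substitute into x ≡ 9 (mod 13): 11·t ≡ 9 − 10 = -1 (mod 13).
    Reduce coefficients mod 13: 11·t ≡ 12 (mod 13).
    The inverse of 11 mod 13 is 6 (since 11·6 = 66 = 5·13 + 1), so t ≡ 6·12 = 72 ≡ 7 (mod 13).
    Then x = 10 + 11·7 = 87, valid modulo lcm(11, 13) = 143: x ≡ 87 (mod 143).
  Combine with x ≡ 0 (mod 7): since gcd(143, 7) = 1, we get a unique residue mod 1001.
    Write x = 87 + 143·t and substitute into x ≡ 0 (mod 7): 143·t ≡ 0 − 87 = -87 (mod 7).
    Reduce coefficients mod 7: 3·t ≡ 4 (mod 7).
    The inverse of 3 mod 7 is 5 (since 3·5 = 15 = 2·7 + 1), so t ≡ 5·4 = 20 ≡ 6 (mod 7).
    Then x = 87 + 143·6 = 945, valid modulo lcm(143, 7) = 1001: x ≡ 945 (mod 1001).
Verify: 945 mod 11 = 10 ✓, 945 mod 13 = 9 ✓, 945 mod 7 = 0 ✓.

x ≡ 945 (mod 1001).


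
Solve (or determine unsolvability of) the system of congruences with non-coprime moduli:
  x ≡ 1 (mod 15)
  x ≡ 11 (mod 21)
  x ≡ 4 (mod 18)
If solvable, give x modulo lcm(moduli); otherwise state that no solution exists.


Moduli 15, 21, 18 are not pairwise coprime, so CRT works modulo lcm(m_i) when all pairwise compatibility conditions hold.
Pairwise compatibility: gcd(m_i, m_j) must divide a_i - a_j for every pair.
Merge one congruence at a time:
  Start: x ≡ 1 (mod 15).
  Combine with x ≡ 11 (mod 21): gcd(15, 21) = 3, and 11 - 1 = 10 is NOT divisible by 3.
    ⇒ system is inconsistent (no integer solution).

No solution (the system is inconsistent).


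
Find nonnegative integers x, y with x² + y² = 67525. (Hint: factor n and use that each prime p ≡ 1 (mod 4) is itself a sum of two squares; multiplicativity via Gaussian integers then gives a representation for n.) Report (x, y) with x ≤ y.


Step 1: Factor n = 67525 = 5^2 · 37 · 73.
Step 2: Check the mod-4 condition on each prime factor: 5 ≡ 1 (mod 4), exponent 2; 37 ≡ 1 (mod 4), exponent 1; 73 ≡ 1 (mod 4), exponent 1.
All primes ≡ 3 (mod 4) appear to even exponent (or don't appear), so by the two-squares theorem n IS expressible as a sum of two squares.
Step 3: Build a representation. Group n = k² · m with k = 5 and m = 37 · 73 = 2701 (a product of primes ≡ 1 (mod 4)); a representation of m scales to one of n via (k·x)² + (k·y)² = k²(x² + y²). Each prime p ≡ 1 (mod 4) is itself a sum of two squares; find a² by testing p − a² for a perfect square:
  37: 37 − 1² = 36 = 6² ⇒ 37 = 1² + 6².
  73: 73 − 1² = 72, 73 − 2² = 69, 73 − 3² = 64 = 8² ⇒ 73 = 3² + 8².
  Combine using the Brahmagupta–Fibonacci identity (a² + b²)(c² + d²) = (ac − bd)² + (ad + bc)² = (ac + bd)² + (ad − bc)²:
  37 · 73 = 2701: from (1² + 6²)(3² + 8²), take (1·3 − 6·8, 1·8 + 6·3) = (3 − 48, 8 + 18) = (-45, 26); dropping signs (only squares matter) gives (45, 26); check 45² + 26² = 2025 + 676 = 2701 ✓.
  Scale by k = 5: (5·45, 5·26) = (225, 130).
Step 4: Order so x ≤ y and verify: 130² + 225² = 16900 + 50625 = 67525 = n. ✓

n = 67525 = 130² + 225² (one valid representation with x ≤ y).


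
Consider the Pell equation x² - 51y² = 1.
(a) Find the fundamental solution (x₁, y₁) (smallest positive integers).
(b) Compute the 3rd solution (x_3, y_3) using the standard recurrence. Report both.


Step 1: Find the fundamental solution (x₁, y₁) of x² - 51y² = 1.
  Expand √51 as a continued fraction. a₀ = ⌊√51⌋ = 7; iterate m_{k+1} = d_k·a_k − m_k, d_{k+1} = (51 − m_{k+1}²)/d_k, a_{k+1} = ⌊(a₀ + m_{k+1})/d_{k+1}⌋ (starting m₀ = 0, d₀ = 1), with convergents p_k = a_k·p_{k-1} + p_{k-2}, q_k = a_k·q_{k-1} + q_{k-2} (p₋₁ = 1, q₋₁ = 0):
  k = 0: a₀ = 7; p₀/q₀ = 7/1; p₀² − 51·q₀² = 49 − 51 = -2.
  k = 1: m = 7, d = 2, a = ⌊(7 + 7)/2⌋ = 7; p/q = (7·7 + 1)/(7·1 + 0) = 50/7; p² − 51·q² = 2500 − 2499 = 1.
  The first convergent with p² − 51·q² = 1 gives the fundamental solution (x₁, y₁) = (50, 7).
Step 2: Apply the recurrence (x_{n+1}, y_{n+1}) = (x₁x_n + 51y₁y_n, x₁y_n + y₁x_n) repeatedly.
  From (x_1, y_1) = (50, 7): x_2 = 50·50 + 51·7·7 = 4999; y_2 = 50·7 + 7·50 = 700.
  From (x_2, y_2) = (4999, 700): x_3 = 50·4999 + 51·7·700 = 499850; y_3 = 50·700 + 7·4999 = 69993.
Step 3: Verify x_3² - 51·y_3² = 249850022500 - 249850022499 = 1 (should be 1). ✓

(x_1, y_1) = (50, 7); (x_3, y_3) = (499850, 69993).


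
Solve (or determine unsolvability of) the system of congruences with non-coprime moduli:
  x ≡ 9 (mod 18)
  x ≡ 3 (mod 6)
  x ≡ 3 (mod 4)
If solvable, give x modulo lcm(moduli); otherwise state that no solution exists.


Moduli 18, 6, 4 are not pairwise coprime, so CRT works modulo lcm(m_i) when all pairwise compatibility conditions hold.
Pairwise compatibility: gcd(m_i, m_j) must divide a_i - a_j for every pair.
Merge one congruence at a time:
  Start: x ≡ 9 (mod 18).
  Combine with x ≡ 3 (mod 6): gcd(18, 6) = 6; 3 - 9 = -6, which IS divisible by 6, so compatible.
    Write x = 9 + 18·t and substitute into x ≡ 3 (mod 6): 18·t ≡ 3 − 9 = -6 (mod 6).
    Divide the congruence (and modulus) by g = 6: 3·t ≡ -1 (mod 1).
    Modulo 1 every t works; take t = 0.
    Then x = 9 + 18·0 = 9, valid modulo lcm(18, 6) = 18: x ≡ 9 (mod 18).
  Combine with x ≡ 3 (mod 4): gcd(18, 4) = 2; 3 - 9 = -6, which IS divisible by 2, so compatible.
    Write x = 9 + 18·t and substitute into x ≡ 3 (mod 4): 18·t ≡ 3 − 9 = -6 (mod 4).
    Divide the congruence (and modulus) by g = 2: 9·t ≡ -3 (mod 2).
    Reduce coefficients mod 2: 1·t ≡ 1 (mod 2).
    So t ≡ 1 (mod 2).
    Then x = 9 + 18·1 = 27, valid modulo lcm(18, 4) = 36: x ≡ 27 (mod 36).
Verify: 27 mod 18 = 9, 27 mod 6 = 3, 27 mod 4 = 3.

x ≡ 27 (mod 36).


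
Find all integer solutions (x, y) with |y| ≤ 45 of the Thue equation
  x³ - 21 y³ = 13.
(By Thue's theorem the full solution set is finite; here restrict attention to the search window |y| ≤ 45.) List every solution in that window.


The equation is x³ - 21y³ = 13. For fixed y, x³ = 21·y³ + 13, so a solution requires the RHS to be a perfect cube.
Strategy: iterate y from -45 to 45, compute RHS = 21·y³ + 13, and check whether it is a (positive or negative) perfect cube.
Check small values of y:
  y = 0: RHS = 13 is not a perfect cube.
  y = 1: RHS = 34 is not a perfect cube.
  y = -1: RHS = -8 = (-2)³ ⇒ x = -2 works.
  y = 2: RHS = 181 is not a perfect cube.
  y = -2: RHS = -155 is not a perfect cube.
  y = 3: RHS = 580 is not a perfect cube.
  y = -3: RHS = -554 is not a perfect cube.
Continuing, at y = -4: RHS = -1331 = (-11)³ ⇒ x = -11 works.
Searching the remaining y in |y| ≤ 45 finds no further solutions.
Collected solutions: (-2, -1), (-11, -4).

Solutions (with |y| ≤ 45): (-2, -1), (-11, -4).


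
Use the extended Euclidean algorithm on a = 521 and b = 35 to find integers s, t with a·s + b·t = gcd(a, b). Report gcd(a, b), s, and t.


Euclidean algorithm on (521, 35) — divide until remainder is 0:
  521 = 14 · 35 + 31
  35 = 1 · 31 + 4
  31 = 7 · 4 + 3
  4 = 1 · 3 + 1
  3 = 3 · 1 + 0
gcd(521, 35) = 1.
Track Bezout coefficients alongside the remainders: start with r₀ = 521 = a·1 + b·0 (s = 1, t = 0) and r₁ = 35 = a·0 + b·1 (s = 0, t = 1); each new remainder r_{k+1} = r_{k-1} − q_k·r_k inherits s_{k+1} = s_{k-1} − q_k·s_k, t_{k+1} = t_{k-1} − q_k·t_k, so r_k = a·s_k + b·t_k at every step:
  q = 14: r = 31, s = 1 − 14·0 = 1, t = 0 − 14·1 = -14  (check: 521·1 + 35·(-14) = 31)
  q = 1: r = 4, s = 0 − 1·1 = -1, t = 1 − 1·(-14) = 15  (check: 521·(-1) + 35·15 = 4)
  q = 7: r = 3, s = 1 − 7·(-1) = 8, t = -14 − 7·15 = -119  (check: 521·8 + 35·(-119) = 3)
  q = 1: r = 1, s = -1 − 1·8 = -9, t = 15 − 1·(-119) = 134  (check: 521·(-9) + 35·134 = 1)
The row with r = 1 (the gcd) gives the Bezout coefficients s = -9, t = 134.
Result: 521 · (-9) + 35 · (134) = 1.

gcd(521, 35) = 1; s = -9, t = 134 (check: 521·(-9) + 35·134 = 1).


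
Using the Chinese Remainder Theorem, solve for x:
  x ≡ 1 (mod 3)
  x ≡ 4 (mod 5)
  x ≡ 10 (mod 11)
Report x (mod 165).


Moduli 3, 5, 11 are pairwise coprime; by CRT there is a unique solution modulo M = 3 · 5 · 11 = 165.
Solve pairwise, accumulating the modulus:
  Start with x ≡ 1 (mod 3).
  Combine with x ≡ 4 (mod 5): since gcd(3, 5) = 1, we get a unique residue mod 15.
    Write x = 1 + 3·t and substitute into x ≡ 4 (mod 5): 3·t ≡ 4 − 1 = 3 (mod 5).
    The inverse of 3 mod 5 is 2 (since 3·2 = 6 = 1·5 + 1), so t ≡ 2·3 = 6 ≡ 1 (mod 5).
    Then x = 1 + 3·1 = 4, valid modulo lcm(3, 5) = 15: x ≡ 4 (mod 15).
  Combine with x ≡ 10 (mod 11): since gcd(15, 11) = 1, we get a unique residue mod 165.
    Write x = 4 + 15·t and substitute into x ≡ 10 (mod 11): 15·t ≡ 10 − 4 = 6 (mod 11).
    Reduce coefficients mod 11: 4·t ≡ 6 (mod 11).
    The inverse of 4 mod 11 is 3 (since 4·3 = 12 = 1·11 + 1), so t ≡ 3·6 = 18 ≡ 7 (mod 11).
    Then x = 4 + 15·7 = 109, valid modulo lcm(15, 11) = 165: x ≡ 109 (mod 165).
Verify: 109 mod 3 = 1 ✓, 109 mod 5 = 4 ✓, 109 mod 11 = 10 ✓.

x ≡ 109 (mod 165).


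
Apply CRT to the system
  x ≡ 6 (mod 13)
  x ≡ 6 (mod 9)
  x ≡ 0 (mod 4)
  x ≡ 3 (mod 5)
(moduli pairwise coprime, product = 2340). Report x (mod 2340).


Product of moduli M = 13 · 9 · 4 · 5 = 2340.
Merge one congruence at a time:
  Start: x ≡ 6 (mod 13).
  Combine with x ≡ 6 (mod 9); new modulus lcm = 117.
    Write x = 6 + 13·t and substitute into x ≡ 6 (mod 9): 13·t ≡ 6 − 6 = 0 (mod 9).
    Reduce coefficients mod 9: 4·t ≡ 0 (mod 9).
    The inverse of 4 mod 9 is 7 (since 4·7 = 28 = 3·9 + 1), so t ≡ 7·0 = 0 ≡ 0 (mod 9).
    Then x = 6 + 13·0 = 6, valid modulo lcm(13, 9) = 117: x ≡ 6 (mod 117).
  Combine with x ≡ 0 (mod 4); new modulus lcm = 468.
    Write x = 6 + 117·t and substitute into x ≡ 0 (mod 4): 117·t ≡ 0 − 6 = -6 (mod 4).
    Reduce coefficients mod 4: 1·t ≡ 2 (mod 4).
    So t ≡ 2 (mod 4).
    Then x = 6 + 117·2 = 240, valid modulo lcm(117, 4) = 468: x ≡ 240 (mod 468).
  Combine with x ≡ 3 (mod 5); new modulus lcm = 2340.
    Write x = 240 + 468·t and substitute into x ≡ 3 (mod 5): 468·t ≡ 3 − 240 = -237 (mod 5).
    Reduce coefficients mod 5: 3·t ≡ 3 (mod 5).
    The inverse of 3 mod 5 is 2 (since 3·2 = 6 = 1·5 + 1), so t ≡ 2·3 = 6 ≡ 1 (mod 5).
    Then x = 240 + 468·1 = 708, valid modulo lcm(468, 5) = 2340: x ≡ 708 (mod 2340).
Verify against each original: 708 mod 13 = 6, 708 mod 9 = 6, 708 mod 4 = 0, 708 mod 5 = 3.

x ≡ 708 (mod 2340).


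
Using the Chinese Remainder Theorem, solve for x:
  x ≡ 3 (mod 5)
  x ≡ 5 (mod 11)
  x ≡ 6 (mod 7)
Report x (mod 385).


Moduli 5, 11, 7 are pairwise coprime; by CRT there is a unique solution modulo M = 5 · 11 · 7 = 385.
Solve pairwise, accumulating the modulus:
  Start with x ≡ 3 (mod 5).
  Combine with x ≡ 5 (mod 11): since gcd(5, 11) = 1, we get a unique residue mod 55.
    Write x = 3 + 5·t and substitute into x ≡ 5 (mod 11): 5·t ≡ 5 − 3 = 2 (mod 11).
    The inverse of 5 mod 11 is 9 (since 5·9 = 45 = 4·11 + 1), so t ≡ 9·2 = 18 ≡ 7 (mod 11).
    Then x = 3 + 5·7 = 38, valid modulo lcm(5, 11) = 55: x ≡ 38 (mod 55).
  Combine with x ≡ 6 (mod 7): since gcd(55, 7) = 1, we get a unique residue mod 385.
    Write x = 38 + 55·t and substitute into x ≡ 6 (mod 7): 55·t ≡ 6 − 38 = -32 (mod 7).
    Reduce coefficients mod 7: 6·t ≡ 3 (mod 7).
    The inverse of 6 mod 7 is 6 (since 6·6 = 36 = 5·7 + 1), so t ≡ 6·3 = 18 ≡ 4 (mod 7).
    Then x = 38 + 55·4 = 258, valid modulo lcm(55, 7) = 385: x ≡ 258 (mod 385).
Verify: 258 mod 5 = 3 ✓, 258 mod 11 = 5 ✓, 258 mod 7 = 6 ✓.

x ≡ 258 (mod 385).


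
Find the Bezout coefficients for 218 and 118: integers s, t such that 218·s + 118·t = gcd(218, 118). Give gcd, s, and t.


Euclidean algorithm on (218, 118) — divide until remainder is 0:
  218 = 1 · 118 + 100
  118 = 1 · 100 + 18
  100 = 5 · 18 + 10
  18 = 1 · 10 + 8
  10 = 1 · 8 + 2
  8 = 4 · 2 + 0
gcd(218, 118) = 2.
Track Bezout coefficients alongside the remainders: start with r₀ = 218 = a·1 + b·0 (s = 1, t = 0) and r₁ = 118 = a·0 + b·1 (s = 0, t = 1); each new remainder r_{k+1} = r_{k-1} − q_k·r_k inherits s_{k+1} = s_{k-1} − q_k·s_k, t_{k+1} = t_{k-1} − q_k·t_k, so r_k = a·s_k + b·t_k at every step:
  q = 1: r = 100, s = 1 − 1·0 = 1, t = 0 − 1·1 = -1  (check: 218·1 + 118·(-1) = 100)
  q = 1: r = 18, s = 0 − 1·1 = -1, t = 1 − 1·(-1) = 2  (check: 218·(-1) + 118·2 = 18)
  q = 5: r = 10, s = 1 − 5·(-1) = 6, t = -1 − 5·2 = -11  (check: 218·6 + 118·(-11) = 10)
  q = 1: r = 8, s = -1 − 1·6 = -7, t = 2 − 1·(-11) = 13  (check: 218·(-7) + 118·13 = 8)
  q = 1: r = 2, s = 6 − 1·(-7) = 13, t = -11 − 1·13 = -24  (check: 218·13 + 118·(-24) = 2)
The row with r = 2 (the gcd) gives the Bezout coefficients s = 13, t = -24.
Result: 218 · (13) + 118 · (-24) = 2.

gcd(218, 118) = 2; s = 13, t = -24 (check: 218·13 + 118·(-24) = 2).


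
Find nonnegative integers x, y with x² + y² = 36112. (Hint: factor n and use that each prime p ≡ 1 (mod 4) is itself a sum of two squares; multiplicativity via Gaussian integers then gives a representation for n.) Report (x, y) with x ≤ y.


Step 1: Factor n = 36112 = 2^4 · 37 · 61.
Step 2: Check the mod-4 condition on each prime factor: 2 = 2 (special); 37 ≡ 1 (mod 4), exponent 1; 61 ≡ 1 (mod 4), exponent 1.
All primes ≡ 3 (mod 4) appear to even exponent (or don't appear), so by the two-squares theorem n IS expressible as a sum of two squares.
Step 3: Build a representation. Group n = k² · m with k = 4 and m = 37 · 61 = 2257 (a product of primes ≡ 1 (mod 4)); a representation of m scales to one of n via (k·x)² + (k·y)² = k²(x² + y²). Each prime p ≡ 1 (mod 4) is itself a sum of two squares; find a² by testing p − a² for a perfect square:
  37: 37 − 1² = 36 = 6² ⇒ 37 = 1² + 6².
  61: 61 − 1² = 60, 61 − 2² = 57, 61 − 3² = 52, 61 − 4² = 45, 61 − 5² = 36 = 6² ⇒ 61 = 5² + 6².
  Combine using the Brahmagupta–Fibonacci identity (a² + b²)(c² + d²) = (ac − bd)² + (ad + bc)² = (ac + bd)² + (ad − bc)²:
  37 · 61 = 2257: from (1² + 6²)(5² + 6²), take (1·5 − 6·6, 1·6 + 6·5) = (5 − 36, 6 + 30) = (-31, 36); dropping signs (only squares matter) gives (31, 36); check 31² + 36² = 961 + 1296 = 2257 ✓.
  Scale by k = 4: (4·31, 4·36) = (124, 144).
Step 4: Order so x ≤ y and verify: 124² + 144² = 15376 + 20736 = 36112 = n. ✓

n = 36112 = 124² + 144² (one valid representation with x ≤ y).


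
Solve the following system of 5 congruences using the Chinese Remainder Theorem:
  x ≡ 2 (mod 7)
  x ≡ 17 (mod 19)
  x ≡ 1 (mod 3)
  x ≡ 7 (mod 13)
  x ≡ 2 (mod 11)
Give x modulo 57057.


Product of moduli M = 7 · 19 · 3 · 13 · 11 = 57057.
Merge one congruence at a time:
  Start: x ≡ 2 (mod 7).
  Combine with x ≡ 17 (mod 19); new modulus lcm = 133.
    Write x = 2 + 7·t and substitute into x ≡ 17 (mod 19): 7·t ≡ 17 − 2 = 15 (mod 19).
    The inverse of 7 mod 19 is 11 (since 7·11 = 77 = 4·19 + 1), so t ≡ 11·15 = 165 ≡ 13 (mod 19).
    Then x = 2 + 7·13 = 93, valid modulo lcm(7, 19) = 133: x ≡ 93 (mod 133).
  Combine with x ≡ 1 (mod 3); new modulus lcm = 399.
    Write x = 93 + 133·t and substitute into x ≡ 1 (mod 3): 133·t ≡ 1 − 93 = -92 (mod 3).
    Reduce coefficients mod 3: 1·t ≡ 1 (mod 3).
    So t ≡ 1 (mod 3).
    Then x = 93 + 133·1 = 226, valid modulo lcm(133, 3) = 399: x ≡ 226 (mod 399).
  Combine with x ≡ 7 (mod 13); new modulus lcm = 5187.
    Write x = 226 + 399·t and substitute into x ≡ 7 (mod 13): 399·t ≡ 7 − 226 = -219 (mod 13).
    Reduce coefficients mod 13: 9·t ≡ 2 (mod 13).
    The inverse of 9 mod 13 is 3 (since 9·3 = 27 = 2·13 + 1), so t ≡ 3·2 = 6 ≡ 6 (mod 13).
    Then x = 226 + 399·6 = 2620, valid modulo lcm(399, 13) = 5187: x ≡ 2620 (mod 5187).
  Combine with x ≡ 2 (mod 11); new modulus lcm = 57057.
    Write x = 2620 + 5187·t and substitute into x ≡ 2 (mod 11): 5187·t ≡ 2 − 2620 = -2618 (mod 11).
    Reduce coefficients mod 11: 6·t ≡ 0 (mod 11).
    The inverse of 6 mod 11 is 2 (since 6·2 = 12 = 1·11 + 1), so t ≡ 2·0 = 0 ≡ 0 (mod 11).
    Then x = 2620 + 5187·0 = 2620, valid modulo lcm(5187, 11) = 57057: x ≡ 2620 (mod 57057).
Verify against each original: 2620 mod 7 = 2, 2620 mod 19 = 17, 2620 mod 3 = 1, 2620 mod 13 = 7, 2620 mod 11 = 2.

x ≡ 2620 (mod 57057).


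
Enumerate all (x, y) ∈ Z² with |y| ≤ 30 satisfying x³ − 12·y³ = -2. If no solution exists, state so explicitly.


The equation is x³ - 12y³ = -2. For fixed y, x³ = 12·y³ − 2, so a solution requires the RHS to be a perfect cube.
Strategy: iterate y from -30 to 30, compute RHS = 12·y³ − 2, and check whether it is a (positive or negative) perfect cube.
Check small values of y:
  y = 0: RHS = -2 is not a perfect cube.
  y = 1: RHS = 10 is not a perfect cube.
  y = -1: RHS = -14 is not a perfect cube.
  y = 2: RHS = 94 is not a perfect cube.
  y = -2: RHS = -98 is not a perfect cube.
  y = 3: RHS = 322 is not a perfect cube.
  y = -3: RHS = -326 is not a perfect cube.
Continuing the search up to |y| = 30 finds no solutions either.
No (x, y) in the scanned range satisfies the equation.

No integer solutions with |y| ≤ 30.


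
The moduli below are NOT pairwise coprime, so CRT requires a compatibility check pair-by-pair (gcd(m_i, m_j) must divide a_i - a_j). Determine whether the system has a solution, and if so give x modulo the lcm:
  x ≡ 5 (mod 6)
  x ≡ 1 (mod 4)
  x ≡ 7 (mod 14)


Moduli 6, 4, 14 are not pairwise coprime, so CRT works modulo lcm(m_i) when all pairwise compatibility conditions hold.
Pairwise compatibility: gcd(m_i, m_j) must divide a_i - a_j for every pair.
Merge one congruence at a time:
  Start: x ≡ 5 (mod 6).
  Combine with x ≡ 1 (mod 4): gcd(6, 4) = 2; 1 - 5 = -4, which IS divisible by 2, so compatible.
    Write x = 5 + 6·t and substitute into x ≡ 1 (mod 4): 6·t ≡ 1 − 5 = -4 (mod 4).
    Divide the congruence (and modulus) by g = 2: 3·t ≡ -2 (mod 2).
    Reduce coefficients mod 2: 1·t ≡ 0 (mod 2).
    So t ≡ 0 (mod 2).
    Then x = 5 + 6·0 = 5, valid modulo lcm(6, 4) = 12: x ≡ 5 (mod 12).
  Combine with x ≡ 7 (mod 14): gcd(12, 14) = 2; 7 - 5 = 2, which IS divisible by 2, so compatible.
    Write x = 5 + 12·t and substitute into x ≡ 7 (mod 14): 12·t ≡ 7 − 5 = 2 (mod 14).
    Divide the congruence (and modulus) by g = 2: 6·t ≡ 1 (mod 7).
    The inverse of 6 mod 7 is 6 (since 6·6 = 36 = 5·7 + 1), so t ≡ 6·1 = 6 ≡ 6 (mod 7).
    Then x = 5 + 12·6 = 77, valid modulo lcm(12, 14) = 84: x ≡ 77 (mod 84).
Verify: 77 mod 6 = 5, 77 mod 4 = 1, 77 mod 14 = 7.

x ≡ 77 (mod 84).


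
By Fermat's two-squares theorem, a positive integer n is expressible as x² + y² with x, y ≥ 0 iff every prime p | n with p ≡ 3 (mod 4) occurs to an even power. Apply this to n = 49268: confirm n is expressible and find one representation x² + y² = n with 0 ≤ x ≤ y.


Step 1: Factor n = 49268 = 2^2 · 109 · 113.
Step 2: Check the mod-4 condition on each prime factor: 2 = 2 (special); 109 ≡ 1 (mod 4), exponent 1; 113 ≡ 1 (mod 4), exponent 1.
All primes ≡ 3 (mod 4) appear to even exponent (or don't appear), so by the two-squares theorem n IS expressible as a sum of two squares.
Step 3: Build a representation. Group n = k² · m with k = 2 and m = 109 · 113 = 12317 (a product of primes ≡ 1 (mod 4)); a representation of m scales to one of n via (k·x)² + (k·y)² = k²(x² + y²). Each prime p ≡ 1 (mod 4) is itself a sum of two squares; find a² by testing p − a² for a perfect square:
  109: 109 − 1² = 108, 109 − 2² = 105, 109 − 3² = 100 = 10² ⇒ 109 = 3² + 10².
  113: 113 − 1² = 112, 113 − 2² = 109, 113 − 3² = 104, 113 − 4² = 97, 113 − 5² = 88, 113 − 6² = 77, 113 − 7² = 64 = 8² ⇒ 113 = 7² + 8².
  Combine using the Brahmagupta–Fibonacci identity (a² + b²)(c² + d²) = (ac − bd)² + (ad + bc)² = (ac + bd)² + (ad − bc)²:
  109 · 113 = 12317: from (3² + 10²)(7² + 8²), take (3·7 − 10·8, 3·8 + 10·7) = (21 − 80, 24 + 70) = (-59, 94); dropping signs (only squares matter) gives (59, 94); check 59² + 94² = 3481 + 8836 = 12317 ✓.
  Scale by k = 2: (2·59, 2·94) = (118, 188).
Step 4: Order so x ≤ y and verify: 118² + 188² = 13924 + 35344 = 49268 = n. ✓

n = 49268 = 118² + 188² (one valid representation with x ≤ y).


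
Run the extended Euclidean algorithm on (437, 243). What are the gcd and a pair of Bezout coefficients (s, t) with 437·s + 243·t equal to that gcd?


Euclidean algorithm on (437, 243) — divide until remainder is 0:
  437 = 1 · 243 + 194
  243 = 1 · 194 + 49
  194 = 3 · 49 + 47
  49 = 1 · 47 + 2
  47 = 23 · 2 + 1
  2 = 2 · 1 + 0
gcd(437, 243) = 1.
Track Bezout coefficients alongside the remainders: start with r₀ = 437 = a·1 + b·0 (s = 1, t = 0) and r₁ = 243 = a·0 + b·1 (s = 0, t = 1); each new remainder r_{k+1} = r_{k-1} − q_k·r_k inherits s_{k+1} = s_{k-1} − q_k·s_k, t_{k+1} = t_{k-1} − q_k·t_k, so r_k = a·s_k + b·t_k at every step:
  q = 1: r = 194, s = 1 − 1·0 = 1, t = 0 − 1·1 = -1  (check: 437·1 + 243·(-1) = 194)
  q = 1: r = 49, s = 0 − 1·1 = -1, t = 1 − 1·(-1) = 2  (check: 437·(-1) + 243·2 = 49)
  q = 3: r = 47, s = 1 − 3·(-1) = 4, t = -1 − 3·2 = -7  (check: 437·4 + 243·(-7) = 47)
  q = 1: r = 2, s = -1 − 1·4 = -5, t = 2 − 1·(-7) = 9  (check: 437·(-5) + 243·9 = 2)
  q = 23: r = 1, s = 4 − 23·(-5) = 119, t = -7 − 23·9 = -214  (check: 437·119 + 243·(-214) = 1)
The row with r = 1 (the gcd) gives the Bezout coefficients s = 119, t = -214.
Result: 437 · (119) + 243 · (-214) = 1.

gcd(437, 243) = 1; s = 119, t = -214 (check: 437·119 + 243·(-214) = 1).


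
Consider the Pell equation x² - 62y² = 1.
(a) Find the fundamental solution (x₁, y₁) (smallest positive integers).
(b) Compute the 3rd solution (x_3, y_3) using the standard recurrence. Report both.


Step 1: Find the fundamental solution (x₁, y₁) of x² - 62y² = 1.
  Expand √62 as a continued fraction. a₀ = ⌊√62⌋ = 7; iterate m_{k+1} = d_k·a_k − m_k, d_{k+1} = (62 − m_{k+1}²)/d_k, a_{k+1} = ⌊(a₀ + m_{k+1})/d_{k+1}⌋ (starting m₀ = 0, d₀ = 1), with convergents p_k = a_k·p_{k-1} + p_{k-2}, q_k = a_k·q_{k-1} + q_{k-2} (p₋₁ = 1, q₋₁ = 0):
  k = 0: a₀ = 7; p₀/q₀ = 7/1; p₀² − 62·q₀² = 49 − 62 = -13.
  k = 1: m = 7, d = 13, a = ⌊(7 + 7)/13⌋ = 1; p/q = (1·7 + 1)/(1·1 + 0) = 8/1; p² − 62·q² = 64 − 62 = 2.
  k = 2: m = 6, d = 2, a = ⌊(7 + 6)/2⌋ = 6; p/q = (6·8 + 7)/(6·1 + 1) = 55/7; p² − 62·q² = 3025 − 3038 = -13.
  k = 3: m = 6, d = 13, a = ⌊(7 + 6)/13⌋ = 1; p/q = (1·55 + 8)/(1·7 + 1) = 63/8; p² − 62·q² = 3969 − 3968 = 1.
  The first convergent with p² − 62·q² = 1 gives the fundamental solution (x₁, y₁) = (63, 8).
Step 2: Apply the recurrence (x_{n+1}, y_{n+1}) = (x₁x_n + 62y₁y_n, x₁y_n + y₁x_n) repeatedly.
  From (x_1, y_1) = (63, 8): x_2 = 63·63 + 62·8·8 = 7937; y_2 = 63·8 + 8·63 = 1008.
  From (x_2, y_2) = (7937, 1008): x_3 = 63·7937 + 62·8·1008 = 999999; y_3 = 63·1008 + 8·7937 = 127000.
Step 3: Verify x_3² - 62·y_3² = 999998000001 - 999998000000 = 1 (should be 1). ✓

(x_1, y_1) = (63, 8); (x_3, y_3) = (999999, 127000).


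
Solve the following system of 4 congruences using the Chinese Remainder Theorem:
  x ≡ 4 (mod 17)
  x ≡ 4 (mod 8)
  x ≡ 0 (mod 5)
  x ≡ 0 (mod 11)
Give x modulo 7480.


Product of moduli M = 17 · 8 · 5 · 11 = 7480.
Merge one congruence at a time:
  Start: x ≡ 4 (mod 17).
  Combine with x ≡ 4 (mod 8); new modulus lcm = 136.
    Write x = 4 + 17·t and substitute into x ≡ 4 (mod 8): 17·t ≡ 4 − 4 = 0 (mod 8).
    Reduce coefficients mod 8: 1·t ≡ 0 (mod 8).
    So t ≡ 0 (mod 8).
    Then x = 4 + 17·0 = 4, valid modulo lcm(17, 8) = 136: x ≡ 4 (mod 136).
  Combine with x ≡ 0 (mod 5); new modulus lcm = 680.
    Write x = 4 + 136·t and substitute into x ≡ 0 (mod 5): 136·t ≡ 0 − 4 = -4 (mod 5).
    Reduce coefficients mod 5: 1·t ≡ 1 (mod 5).
    So t ≡ 1 (mod 5).
    Then x = 4 + 136·1 = 140, valid modulo lcm(136, 5) = 680: x ≡ 140 (mod 680).
  Combine with x ≡ 0 (mod 11); new modulus lcm = 7480.
    Write x = 140 + 680·t and substitute into x ≡ 0 (mod 11): 680·t ≡ 0 − 140 = -140 (mod 11).
    Reduce coefficients mod 11: 9·t ≡ 3 (mod 11).
    The inverse of 9 mod 11 is 5 (since 9·5 = 45 = 4·11 + 1), so t ≡ 5·3 = 15 ≡ 4 (mod 11).
    Then x = 140 + 680·4 = 2860, valid modulo lcm(680, 11) = 7480: x ≡ 2860 (mod 7480).
Verify against each original: 2860 mod 17 = 4, 2860 mod 8 = 4, 2860 mod 5 = 0, 2860 mod 11 = 0.

x ≡ 2860 (mod 7480).


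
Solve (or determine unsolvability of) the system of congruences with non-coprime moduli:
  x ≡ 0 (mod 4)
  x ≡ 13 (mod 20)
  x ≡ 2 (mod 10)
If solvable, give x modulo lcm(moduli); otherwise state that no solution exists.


Moduli 4, 20, 10 are not pairwise coprime, so CRT works modulo lcm(m_i) when all pairwise compatibility conditions hold.
Pairwise compatibility: gcd(m_i, m_j) must divide a_i - a_j for every pair.
Merge one congruence at a time:
  Start: x ≡ 0 (mod 4).
  Combine with x ≡ 13 (mod 20): gcd(4, 20) = 4, and 13 - 0 = 13 is NOT divisible by 4.
    ⇒ system is inconsistent (no integer solution).

No solution (the system is inconsistent).


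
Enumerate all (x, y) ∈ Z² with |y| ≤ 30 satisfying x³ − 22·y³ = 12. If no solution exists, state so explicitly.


The equation is x³ - 22y³ = 12. For fixed y, x³ = 22·y³ + 12, so a solution requires the RHS to be a perfect cube.
Strategy: iterate y from -30 to 30, compute RHS = 22·y³ + 12, and check whether it is a (positive or negative) perfect cube.
Check small values of y:
  y = 0: RHS = 12 is not a perfect cube.
  y = 1: RHS = 34 is not a perfect cube.
  y = -1: RHS = -10 is not a perfect cube.
  y = 2: RHS = 188 is not a perfect cube.
  y = -2: RHS = -164 is not a perfect cube.
  y = 3: RHS = 606 is not a perfect cube.
  y = -3: RHS = -582 is not a perfect cube.
Continuing the search up to |y| = 30 finds no solutions either.
No (x, y) in the scanned range satisfies the equation.

No integer solutions with |y| ≤ 30.


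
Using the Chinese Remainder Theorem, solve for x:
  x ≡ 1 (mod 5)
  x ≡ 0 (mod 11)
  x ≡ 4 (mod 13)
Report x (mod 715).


Moduli 5, 11, 13 are pairwise coprime; by CRT there is a unique solution modulo M = 5 · 11 · 13 = 715.
Solve pairwise, accumulating the modulus:
  Start with x ≡ 1 (mod 5).
  Combine with x ≡ 0 (mod 11): since gcd(5, 11) = 1, we get a unique residue mod 55.
    Write x = 1 + 5·t and substitute into x ≡ 0 (mod 11): 5·t ≡ 0 − 1 = -1 (mod 11).
    Reduce coefficients mod 11: 5·t ≡ 10 (mod 11).
    The inverse of 5 mod 11 is 9 (since 5·9 = 45 = 4·11 + 1), so t ≡ 9·10 = 90 ≡ 2 (mod 11).
    Then x = 1 + 5·2 = 11, valid modulo lcm(5, 11) = 55: x ≡ 11 (mod 55).
  Combine with x ≡ 4 (mod 13): since gcd(55, 13) = 1, we get a unique residue mod 715.
    Write x = 11 + 55·t and substitute into x ≡ 4 (mod 13): 55·t ≡ 4 − 11 = -7 (mod 13).
    Reduce coefficients mod 13: 3·t ≡ 6 (mod 13).
    The inverse of 3 mod 13 is 9 (since 3·9 = 27 = 2·13 + 1), so t ≡ 9·6 = 54 ≡ 2 (mod 13).
    Then x = 11 + 55·2 = 121, valid modulo lcm(55, 13) = 715: x ≡ 121 (mod 715).
Verify: 121 mod 5 = 1 ✓, 121 mod 11 = 0 ✓, 121 mod 13 = 4 ✓.

x ≡ 121 (mod 715).


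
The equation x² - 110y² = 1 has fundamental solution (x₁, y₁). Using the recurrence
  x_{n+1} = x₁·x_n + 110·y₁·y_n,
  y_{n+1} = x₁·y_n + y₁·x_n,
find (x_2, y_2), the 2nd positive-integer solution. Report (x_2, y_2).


Step 1: Find the fundamental solution (x₁, y₁) of x² - 110y² = 1.
  Expand √110 as a continued fraction. a₀ = ⌊√110⌋ = 10; iterate m_{k+1} = d_k·a_k − m_k, d_{k+1} = (110 − m_{k+1}²)/d_k, a_{k+1} = ⌊(a₀ + m_{k+1})/d_{k+1}⌋ (starting m₀ = 0, d₀ = 1), with convergents p_k = a_k·p_{k-1} + p_{k-2}, q_k = a_k·q_{k-1} + q_{k-2} (p₋₁ = 1, q₋₁ = 0):
  k = 0: a₀ = 10; p₀/q₀ = 10/1; p₀² − 110·q₀² = 100 − 110 = -10.
  k = 1: m = 10, d = 10, a = ⌊(10 + 10)/10⌋ = 2; p/q = (2·10 + 1)/(2·1 + 0) = 21/2; p² − 110·q² = 441 − 440 = 1.
  The first convergent with p² − 110·q² = 1 gives the fundamental solution (x₁, y₁) = (21, 2).
Step 2: Apply the recurrence (x_{n+1}, y_{n+1}) = (x₁x_n + 110y₁y_n, x₁y_n + y₁x_n) repeatedly.
  From (x_1, y_1) = (21, 2): x_2 = 21·21 + 110·2·2 = 881; y_2 = 21·2 + 2·21 = 84.
Step 3: Verify x_2² - 110·y_2² = 776161 - 776160 = 1 (should be 1). ✓

(x_1, y_1) = (21, 2); (x_2, y_2) = (881, 84).


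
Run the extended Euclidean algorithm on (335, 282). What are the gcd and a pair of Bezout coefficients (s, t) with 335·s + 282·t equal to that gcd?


Euclidean algorithm on (335, 282) — divide until remainder is 0:
  335 = 1 · 282 + 53
  282 = 5 · 53 + 17
  53 = 3 · 17 + 2
  17 = 8 · 2 + 1
  2 = 2 · 1 + 0
gcd(335, 282) = 1.
Track Bezout coefficients alongside the remainders: start with r₀ = 335 = a·1 + b·0 (s = 1, t = 0) and r₁ = 282 = a·0 + b·1 (s = 0, t = 1); each new remainder r_{k+1} = r_{k-1} − q_k·r_k inherits s_{k+1} = s_{k-1} − q_k·s_k, t_{k+1} = t_{k-1} − q_k·t_k, so r_k = a·s_k + b·t_k at every step:
  q = 1: r = 53, s = 1 − 1·0 = 1, t = 0 − 1·1 = -1  (check: 335·1 + 282·(-1) = 53)
  q = 5: r = 17, s = 0 − 5·1 = -5, t = 1 − 5·(-1) = 6  (check: 335·(-5) + 282·6 = 17)
  q = 3: r = 2, s = 1 − 3·(-5) = 16, t = -1 − 3·6 = -19  (check: 335·16 + 282·(-19) = 2)
  q = 8: r = 1, s = -5 − 8·16 = -133, t = 6 − 8·(-19) = 158  (check: 335·(-133) + 282·158 = 1)
The row with r = 1 (the gcd) gives the Bezout coefficients s = -133, t = 158.
Result: 335 · (-133) + 282 · (158) = 1.

gcd(335, 282) = 1; s = -133, t = 158 (check: 335·(-133) + 282·158 = 1).


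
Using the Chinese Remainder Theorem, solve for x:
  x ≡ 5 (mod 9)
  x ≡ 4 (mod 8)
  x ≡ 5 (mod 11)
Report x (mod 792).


Moduli 9, 8, 11 are pairwise coprime; by CRT there is a unique solution modulo M = 9 · 8 · 11 = 792.
Solve pairwise, accumulating the modulus:
  Start with x ≡ 5 (mod 9).
  Combine with x ≡ 4 (mod 8): since gcd(9, 8) = 1, we get a unique residue mod 72.
    Write x = 5 + 9·t and substitute into x ≡ 4 (mod 8): 9·t ≡ 4 − 5 = -1 (mod 8).
    Reduce coefficients mod 8: 1·t ≡ 7 (mod 8).
    So t ≡ 7 (mod 8).
    Then x = 5 + 9·7 = 68, valid modulo lcm(9, 8) = 72: x ≡ 68 (mod 72).
  Combine with x ≡ 5 (mod 11): since gcd(72, 11) = 1, we get a unique residue mod 792.
    Write x = 68 + 72·t and substitute into x ≡ 5 (mod 11): 72·t ≡ 5 − 68 = -63 (mod 11).
    Reduce coefficients mod 11: 6·t ≡ 3 (mod 11).
    The inverse of 6 mod 11 is 2 (since 6·2 = 12 = 1·11 + 1), so t ≡ 2·3 = 6 ≡ 6 (mod 11).
    Then x = 68 + 72·6 = 500, valid modulo lcm(72, 11) = 792: x ≡ 500 (mod 792).
Verify: 500 mod 9 = 5 ✓, 500 mod 8 = 4 ✓, 500 mod 11 = 5 ✓.

x ≡ 500 (mod 792).


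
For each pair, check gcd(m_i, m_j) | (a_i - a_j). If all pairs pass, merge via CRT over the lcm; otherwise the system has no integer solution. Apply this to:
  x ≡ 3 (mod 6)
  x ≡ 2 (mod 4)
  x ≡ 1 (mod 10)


Moduli 6, 4, 10 are not pairwise coprime, so CRT works modulo lcm(m_i) when all pairwise compatibility conditions hold.
Pairwise compatibility: gcd(m_i, m_j) must divide a_i - a_j for every pair.
Merge one congruence at a time:
  Start: x ≡ 3 (mod 6).
  Combine with x ≡ 2 (mod 4): gcd(6, 4) = 2, and 2 - 3 = -1 is NOT divisible by 2.
    ⇒ system is inconsistent (no integer solution).

No solution (the system is inconsistent).
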